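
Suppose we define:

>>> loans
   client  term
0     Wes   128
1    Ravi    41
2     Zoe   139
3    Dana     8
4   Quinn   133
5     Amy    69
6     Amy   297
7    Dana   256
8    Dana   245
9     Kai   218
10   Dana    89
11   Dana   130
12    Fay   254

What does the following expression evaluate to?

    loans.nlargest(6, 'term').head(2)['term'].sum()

553

take 6 rows with largest term:
   client  term
6     Amy   297
7    Dana   256
12    Fay   254
8    Dana   245
9     Kai   218
2     Zoe   139
take first 2 rows:
  client  term
6    Amy   297
7   Dana   256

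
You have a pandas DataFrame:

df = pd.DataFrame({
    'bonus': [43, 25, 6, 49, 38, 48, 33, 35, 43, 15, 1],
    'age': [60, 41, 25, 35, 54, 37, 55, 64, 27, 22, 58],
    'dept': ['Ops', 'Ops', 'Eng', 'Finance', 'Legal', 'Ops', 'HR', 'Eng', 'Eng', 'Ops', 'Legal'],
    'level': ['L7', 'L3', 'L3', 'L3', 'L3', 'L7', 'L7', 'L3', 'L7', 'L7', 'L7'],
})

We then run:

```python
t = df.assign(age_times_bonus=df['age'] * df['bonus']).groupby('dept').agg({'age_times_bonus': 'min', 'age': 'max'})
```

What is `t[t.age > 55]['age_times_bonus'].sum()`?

add column age_times_bonus = df['age'] * df['bonus']:
    bonus  age     dept level  age_times_bonus
0      43   60      Ops    L7             2580
1      25   41      Ops    L3             1025
2       6   25      Eng    L3              150
3      49   35  Finance    L3             1715
4      38   54    Legal    L3             2052
5      48   37      Ops    L7             1776
6      33   55       HR    L7             1815
7      35   64      Eng    L3             2240
8      43   27      Eng    L7             1161
9      15   22      Ops    L7              330
10      1   58    Legal    L7               58
group by dept: min(age_times_bonus), max(age):
         age_times_bonus  age
dept                         
Eng                  150   64
Finance             1715   35
HR                  1815   55
Legal                 58   58
Ops                  330   60
filter rows where age > 55:
       age_times_bonus  age
dept                       
Eng                150   64
Legal               58   58
Ops                330   60
So sum() = 538.

538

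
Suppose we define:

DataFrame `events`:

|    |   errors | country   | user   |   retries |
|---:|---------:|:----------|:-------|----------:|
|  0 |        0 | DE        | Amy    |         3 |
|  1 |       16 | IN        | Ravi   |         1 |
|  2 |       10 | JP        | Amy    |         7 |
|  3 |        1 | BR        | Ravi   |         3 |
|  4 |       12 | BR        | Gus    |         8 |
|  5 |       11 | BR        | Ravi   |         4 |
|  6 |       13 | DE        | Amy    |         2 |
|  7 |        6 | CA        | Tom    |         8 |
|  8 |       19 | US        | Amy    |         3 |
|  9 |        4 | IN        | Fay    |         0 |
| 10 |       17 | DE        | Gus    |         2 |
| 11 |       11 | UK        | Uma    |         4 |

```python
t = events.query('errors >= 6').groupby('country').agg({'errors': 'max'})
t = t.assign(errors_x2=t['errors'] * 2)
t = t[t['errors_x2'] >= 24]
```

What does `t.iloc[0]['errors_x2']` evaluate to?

filter rows where errors >= 6:
    errors country  user  retries
1       16      IN  Ravi        1
2       10      JP   Amy        7
4       12      BR   Gus        8
5       11      BR  Ravi        4
6       13      DE   Amy        2
7        6      CA   Tom        8
8       19      US   Amy        3
10      17      DE   Gus        2
11      11      UK   Uma        4
group by country, max of errors:
         errors
country        
BR           12
CA            6
DE           17
IN           16
JP           10
UK           11
US           19
add column errors_x2 = t['errors'] * 2:
         errors  errors_x2
country                   
BR           12         24
CA            6         12
DE           17         34
IN           16         32
JP           10         20
UK           11         22
US           19         38
filter rows where errors_x2 >= 24:
         errors  errors_x2
country                   
BR           12         24
DE           17         34
IN           16         32
US           19         38
Finally, value at position 0, column 'errors_x2' = 24.

24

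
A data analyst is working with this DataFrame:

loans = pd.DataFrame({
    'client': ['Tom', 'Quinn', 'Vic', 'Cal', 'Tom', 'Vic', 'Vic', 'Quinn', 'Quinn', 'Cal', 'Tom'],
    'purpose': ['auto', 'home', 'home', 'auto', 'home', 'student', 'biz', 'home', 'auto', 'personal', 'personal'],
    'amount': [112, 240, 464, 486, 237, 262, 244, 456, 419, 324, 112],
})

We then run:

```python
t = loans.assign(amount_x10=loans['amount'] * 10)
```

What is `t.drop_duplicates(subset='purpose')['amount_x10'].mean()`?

2364.0

add column amount_x10 = loans['amount'] * 10:
   client   purpose  amount  amount_x10
0     Tom      auto     112        1120
1   Quinn      home     240        2400
2     Vic      home     464        4640
3     Cal      auto     486        4860
4     Tom      home     237        2370
5     Vic   student     262        2620
6     Vic       biz     244        2440
7   Quinn      home     456        4560
8   Quinn      auto     419        4190
9     Cal  personal     324        3240
10    Tom  personal     112        1120
drop duplicate purpose (keep=first):
  client   purpose  amount  amount_x10
0    Tom      auto     112        1120
1  Quinn      home     240        2400
5    Vic   student     262        2620
6    Vic       biz     244        2440
9    Cal  personal     324        3240
Then the mean of column 'amount_x10': 2364.0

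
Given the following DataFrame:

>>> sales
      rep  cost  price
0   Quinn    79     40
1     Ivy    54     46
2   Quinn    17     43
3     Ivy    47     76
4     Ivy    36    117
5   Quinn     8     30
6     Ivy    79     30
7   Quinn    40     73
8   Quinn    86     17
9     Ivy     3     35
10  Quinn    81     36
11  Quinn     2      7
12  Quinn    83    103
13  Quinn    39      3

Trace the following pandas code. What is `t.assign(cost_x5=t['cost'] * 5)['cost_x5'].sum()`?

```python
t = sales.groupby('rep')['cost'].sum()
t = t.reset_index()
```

group by rep, sum of cost:
rep
Ivy      219
Quinn    435
Name: cost, dtype: int64
reset_index():
     rep  cost
0    Ivy   219
1  Quinn   435
add column cost_x5 = t['cost'] * 5:
     rep  cost  cost_x5
0    Ivy   219     1095
1  Quinn   435     2175

3270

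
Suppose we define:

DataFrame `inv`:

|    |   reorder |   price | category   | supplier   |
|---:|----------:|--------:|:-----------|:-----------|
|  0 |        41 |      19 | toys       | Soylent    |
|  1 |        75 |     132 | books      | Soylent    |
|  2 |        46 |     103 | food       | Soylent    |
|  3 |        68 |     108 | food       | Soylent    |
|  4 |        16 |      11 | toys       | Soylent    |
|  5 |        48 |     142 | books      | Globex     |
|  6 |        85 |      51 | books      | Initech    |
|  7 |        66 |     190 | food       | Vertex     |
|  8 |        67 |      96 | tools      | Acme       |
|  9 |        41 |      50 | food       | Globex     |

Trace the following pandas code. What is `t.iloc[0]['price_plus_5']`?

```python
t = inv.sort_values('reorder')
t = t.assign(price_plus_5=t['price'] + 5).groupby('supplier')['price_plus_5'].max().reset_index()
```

101

sort by reorder:
   reorder  price category supplier
4       16     11     toys  Soylent
0       41     19     toys  Soylent
9       41     50     food   Globex
2       46    103     food  Soylent
5       48    142    books   Globex
7       66    190     food   Vertex
8       67     96    tools     Acme
3       68    108     food  Soylent
1       75    132    books  Soylent
6       85     51    books  Initech
add column price_plus_5 = t['price'] + 5:
   reorder  price category supplier  price_plus_5
4       16     11     toys  Soylent            16
0       41     19     toys  Soylent            24
9       41     50     food   Globex            55
2       46    103     food  Soylent           108
5       48    142    books   Globex           147
7       66    190     food   Vertex           195
8       67     96    tools     Acme           101
3       68    108     food  Soylent           113
1       75    132    books  Soylent           137
6       85     51    books  Initech            56
group by supplier, max of price_plus_5:
supplier
Acme       101
Globex     147
Initech     56
Soylent    137
Vertex     195
Name: price_plus_5, dtype: int64
reset_index():
  supplier  price_plus_5
0     Acme           101
1   Globex           147
2  Initech            56
3  Soylent           137
4   Vertex           195
Then the value at position 0, column 'price_plus_5': 101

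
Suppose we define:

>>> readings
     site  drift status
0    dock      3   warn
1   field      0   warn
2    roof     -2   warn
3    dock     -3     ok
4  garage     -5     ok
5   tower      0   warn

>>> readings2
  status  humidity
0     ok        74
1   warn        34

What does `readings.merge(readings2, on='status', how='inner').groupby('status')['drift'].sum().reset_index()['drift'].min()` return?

-8

merge on 'status' (how='inner') → 6 rows:
     site  drift status  humidity
0    dock      3   warn        34
1   field      0   warn        34
2    roof     -2   warn        34
3    dock     -3     ok        74
4  garage     -5     ok        74
5   tower      0   warn        34
group by status, sum of drift:
status
ok     -8
warn    1
Name: drift, dtype: int64
reset_index():
  status  drift
0     ok     -8
1   warn      1
Hence -8.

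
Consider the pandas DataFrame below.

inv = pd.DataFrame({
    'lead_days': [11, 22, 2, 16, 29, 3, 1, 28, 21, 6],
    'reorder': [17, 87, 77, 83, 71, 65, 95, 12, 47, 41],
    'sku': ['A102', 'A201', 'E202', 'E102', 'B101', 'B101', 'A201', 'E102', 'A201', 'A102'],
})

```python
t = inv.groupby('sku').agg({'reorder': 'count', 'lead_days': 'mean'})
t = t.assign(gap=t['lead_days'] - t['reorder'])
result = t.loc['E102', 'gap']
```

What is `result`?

20.0

group by sku: count(reorder), mean(lead_days):
      reorder  lead_days
sku                     
A102        2   8.500000
A201        3  14.666667
B101        2  16.000000
E102        2  22.000000
E202        1   2.000000
add column gap = t['lead_days'] - t['reorder']:
      reorder  lead_days        gap
sku                                
A102        2   8.500000   6.500000
A201        3  14.666667  11.666667
B101        2  16.000000  14.000000
E102        2  22.000000  20.000000
E202        1   2.000000   1.000000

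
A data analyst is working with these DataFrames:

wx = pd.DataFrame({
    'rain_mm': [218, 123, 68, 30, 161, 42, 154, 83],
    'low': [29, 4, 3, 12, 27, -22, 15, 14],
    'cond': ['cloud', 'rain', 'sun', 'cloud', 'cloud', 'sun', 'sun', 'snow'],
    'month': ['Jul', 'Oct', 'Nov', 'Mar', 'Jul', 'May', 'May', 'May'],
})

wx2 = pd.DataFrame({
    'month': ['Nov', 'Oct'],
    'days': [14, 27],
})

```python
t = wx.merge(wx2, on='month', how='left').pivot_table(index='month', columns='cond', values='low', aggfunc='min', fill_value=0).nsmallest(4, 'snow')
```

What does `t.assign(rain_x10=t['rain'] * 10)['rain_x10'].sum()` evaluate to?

merge on 'month' (how='left') → 8 rows:
   rain_mm  low   cond month  days
0      218   29  cloud   Jul   NaN
1      123    4   rain   Oct  27.0
2       68    3    sun   Nov  14.0
3       30   12  cloud   Mar   NaN
4      161   27  cloud   Jul   NaN
5       42  -22    sun   May   NaN
6      154   15    sun   May   NaN
7       83   14   snow   May   NaN
pivot: rows=month, cols=cond, min(low):
cond   cloud  rain  snow  sun
month                        
Jul       27     0     0    0
Mar       12     0     0    0
May        0     0    14  -22
Nov        0     0     0    3
Oct        0     4     0    0
take 4 rows with smallest snow:
cond   cloud  rain  snow  sun
month                        
Jul       27     0     0    0
Mar       12     0     0    0
Nov        0     0     0    3
Oct        0     4     0    0
add column rain_x10 = t['rain'] * 10:
cond   cloud  rain  snow  sun  rain_x10
month                                  
Jul       27     0     0    0         0
Mar       12     0     0    0         0
Nov        0     0     0    3         0
Oct        0     4     0    0        40
So sum() = 40.

40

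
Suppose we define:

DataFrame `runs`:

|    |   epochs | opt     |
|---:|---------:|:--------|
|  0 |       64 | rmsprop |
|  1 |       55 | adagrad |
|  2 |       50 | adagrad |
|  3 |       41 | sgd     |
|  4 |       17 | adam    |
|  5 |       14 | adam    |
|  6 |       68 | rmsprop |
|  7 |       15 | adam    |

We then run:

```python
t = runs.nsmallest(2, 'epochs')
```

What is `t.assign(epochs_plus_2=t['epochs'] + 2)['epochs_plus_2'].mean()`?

take 2 rows with smallest epochs:
   epochs   opt
5      14  adam
7      15  adam
add column epochs_plus_2 = t['epochs'] + 2:
   epochs   opt  epochs_plus_2
5      14  adam             16
7      15  adam             17
mean of column 'epochs_plus_2' → 16.5

16.5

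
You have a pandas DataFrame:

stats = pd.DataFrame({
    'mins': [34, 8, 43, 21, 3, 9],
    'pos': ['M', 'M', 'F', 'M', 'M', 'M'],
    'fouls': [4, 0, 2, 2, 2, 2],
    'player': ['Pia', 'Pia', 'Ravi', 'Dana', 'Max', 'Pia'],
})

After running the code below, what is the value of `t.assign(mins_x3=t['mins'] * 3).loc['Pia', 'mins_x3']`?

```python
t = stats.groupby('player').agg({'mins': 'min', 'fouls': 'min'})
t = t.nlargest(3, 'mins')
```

group by player: min(mins), min(fouls):
        mins  fouls
player             
Dana      21      2
Max        3      2
Pia        8      0
Ravi      43      2
take 3 rows with largest mins:
        mins  fouls
player             
Ravi      43      2
Dana      21      2
Pia        8      0
add column mins_x3 = t['mins'] * 3:
        mins  fouls  mins_x3
player                      
Ravi      43      2      129
Dana      21      2       63
Pia        8      0       24
Hence 24.

24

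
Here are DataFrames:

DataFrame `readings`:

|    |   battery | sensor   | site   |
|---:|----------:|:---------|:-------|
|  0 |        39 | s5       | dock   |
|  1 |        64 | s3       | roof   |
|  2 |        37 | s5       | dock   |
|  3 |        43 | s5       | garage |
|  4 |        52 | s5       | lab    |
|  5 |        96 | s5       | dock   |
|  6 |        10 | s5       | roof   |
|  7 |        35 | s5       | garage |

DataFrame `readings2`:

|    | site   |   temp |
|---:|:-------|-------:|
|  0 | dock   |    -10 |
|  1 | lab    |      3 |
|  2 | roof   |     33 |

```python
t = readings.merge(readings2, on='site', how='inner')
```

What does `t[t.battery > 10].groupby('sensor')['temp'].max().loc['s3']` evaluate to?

33

merge on 'site' (how='inner') → 6 rows:
   battery sensor  site  temp
0       39     s5  dock   -10
1       64     s3  roof    33
2       37     s5  dock   -10
3       52     s5   lab     3
4       96     s5  dock   -10
5       10     s5  roof    33
filter rows where battery > 10:
   battery sensor  site  temp
0       39     s5  dock   -10
1       64     s3  roof    33
2       37     s5  dock   -10
3       52     s5   lab     3
4       96     s5  dock   -10
group by sensor, max of temp:
sensor
s3    33
s5     3
Name: temp, dtype: int64
Finally, value at index 's3' = 33.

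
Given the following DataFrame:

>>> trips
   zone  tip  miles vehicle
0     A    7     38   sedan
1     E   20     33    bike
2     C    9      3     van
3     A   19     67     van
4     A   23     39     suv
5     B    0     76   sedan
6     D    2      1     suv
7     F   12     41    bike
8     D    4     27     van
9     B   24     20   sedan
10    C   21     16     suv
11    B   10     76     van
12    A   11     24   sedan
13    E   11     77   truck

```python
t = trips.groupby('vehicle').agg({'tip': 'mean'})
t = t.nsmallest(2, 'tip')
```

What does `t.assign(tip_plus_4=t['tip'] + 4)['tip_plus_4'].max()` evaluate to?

14.5

group by vehicle, mean of tip:
               tip
vehicle           
bike     16.000000
sedan    10.500000
suv      15.333333
truck    11.000000
van      10.500000
take 2 rows with smallest tip:
          tip
vehicle      
sedan    10.5
van      10.5
add column tip_plus_4 = t['tip'] + 4:
          tip  tip_plus_4
vehicle                  
sedan    10.5        14.5
van      10.5        14.5
The max of column 'tip_plus_4' is 14.5.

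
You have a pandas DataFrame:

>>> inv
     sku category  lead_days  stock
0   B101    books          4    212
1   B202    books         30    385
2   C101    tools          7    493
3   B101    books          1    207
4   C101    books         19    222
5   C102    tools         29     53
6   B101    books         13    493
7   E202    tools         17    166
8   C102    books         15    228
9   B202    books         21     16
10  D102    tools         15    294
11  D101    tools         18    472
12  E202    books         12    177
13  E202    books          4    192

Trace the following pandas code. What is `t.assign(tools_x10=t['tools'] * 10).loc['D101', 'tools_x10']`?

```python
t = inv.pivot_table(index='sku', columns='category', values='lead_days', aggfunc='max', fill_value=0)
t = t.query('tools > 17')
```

180

pivot: rows=sku, cols=category, max(lead_days):
category  books  tools
sku                   
B101         13      0
B202         30      0
C101         19      7
C102         15     29
D101          0     18
D102          0     15
E202         12     17
filter rows where tools > 17:
category  books  tools
sku                   
C102         15     29
D101          0     18
add column tools_x10 = t['tools'] * 10:
category  books  tools  tools_x10
sku                              
C102         15     29        290
D101          0     18        180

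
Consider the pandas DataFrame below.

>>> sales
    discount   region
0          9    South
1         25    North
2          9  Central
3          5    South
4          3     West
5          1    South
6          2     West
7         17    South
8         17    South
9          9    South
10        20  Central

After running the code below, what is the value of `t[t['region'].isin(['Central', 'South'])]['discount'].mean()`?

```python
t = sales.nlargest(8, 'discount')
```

take 8 rows with largest discount:
    discount   region
1         25    North
10        20  Central
7         17    South
8         17    South
0          9    South
2          9  Central
9          9    South
3          5    South
filter rows where region in ['Central', 'South']:
    discount   region
10        20  Central
7         17    South
8         17    South
0          9    South
2          9  Central
9          9    South
3          5    South
Finally, mean of column 'discount' = 12.2857142857.

12.2857142857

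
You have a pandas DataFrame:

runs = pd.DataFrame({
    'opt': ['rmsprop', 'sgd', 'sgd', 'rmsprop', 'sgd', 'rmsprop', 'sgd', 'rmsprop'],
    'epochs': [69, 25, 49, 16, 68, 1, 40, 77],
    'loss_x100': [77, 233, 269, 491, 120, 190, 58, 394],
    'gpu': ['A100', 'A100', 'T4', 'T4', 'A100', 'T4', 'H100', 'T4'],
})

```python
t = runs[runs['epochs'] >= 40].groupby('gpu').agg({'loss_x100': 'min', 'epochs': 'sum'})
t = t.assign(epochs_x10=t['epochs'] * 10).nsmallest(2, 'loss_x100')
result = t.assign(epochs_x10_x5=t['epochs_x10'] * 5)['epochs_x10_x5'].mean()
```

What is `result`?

filter rows where epochs >= 40:
       opt  epochs  loss_x100   gpu
0  rmsprop      69         77  A100
2      sgd      49        269    T4
4      sgd      68        120  A100
6      sgd      40         58  H100
7  rmsprop      77        394    T4
group by gpu: min(loss_x100), sum(epochs):
      loss_x100  epochs
gpu                    
A100         77     137
H100         58      40
T4          269     126
add column epochs_x10 = t['epochs'] * 10:
      loss_x100  epochs  epochs_x10
gpu                                
A100         77     137        1370
H100         58      40         400
T4          269     126        1260
take 2 rows with smallest loss_x100:
      loss_x100  epochs  epochs_x10
gpu                                
H100         58      40         400
A100         77     137        1370
add column epochs_x10_x5 = t['epochs_x10'] * 5:
      loss_x100  epochs  epochs_x10  epochs_x10_x5
gpu                                               
H100         58      40         400           2000
A100         77     137        1370           6850
Hence 4425.0.

4425.0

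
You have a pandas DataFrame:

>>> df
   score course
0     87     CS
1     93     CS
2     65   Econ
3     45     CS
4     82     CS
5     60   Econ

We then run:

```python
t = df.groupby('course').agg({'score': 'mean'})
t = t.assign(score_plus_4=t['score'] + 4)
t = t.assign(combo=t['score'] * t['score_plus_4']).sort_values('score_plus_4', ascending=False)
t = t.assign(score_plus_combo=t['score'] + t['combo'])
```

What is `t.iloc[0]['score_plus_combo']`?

6274.3125

group by course, mean of score:
        score
course       
CS      76.75
Econ    62.50
add column score_plus_4 = t['score'] + 4:
        score  score_plus_4
course                     
CS      76.75         80.75
Econ    62.50         66.50
add column combo = t['score'] * t['score_plus_4']:
        score  score_plus_4      combo
course                                
CS      76.75         80.75  6197.5625
Econ    62.50         66.50  4156.2500
sort by score_plus_4 descending:
        score  score_plus_4      combo
course                                
CS      76.75         80.75  6197.5625
Econ    62.50         66.50  4156.2500
add column score_plus_combo = t['score'] + t['combo']:
        score  score_plus_4      combo  score_plus_combo
course                                                  
CS      76.75         80.75  6197.5625         6274.3125
Econ    62.50         66.50  4156.2500         4218.7500
So iloc[0]['score_plus_combo'] = 6274.3125.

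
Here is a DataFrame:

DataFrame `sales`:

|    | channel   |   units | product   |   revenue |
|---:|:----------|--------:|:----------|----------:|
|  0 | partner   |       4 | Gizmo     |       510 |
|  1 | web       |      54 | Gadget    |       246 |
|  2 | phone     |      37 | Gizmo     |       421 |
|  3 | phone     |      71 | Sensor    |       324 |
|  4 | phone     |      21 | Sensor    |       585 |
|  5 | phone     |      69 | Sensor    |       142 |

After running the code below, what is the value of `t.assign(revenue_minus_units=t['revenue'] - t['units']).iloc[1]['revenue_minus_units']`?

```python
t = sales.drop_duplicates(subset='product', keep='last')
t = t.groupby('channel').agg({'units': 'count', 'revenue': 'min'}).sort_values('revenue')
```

245

drop duplicate product (keep=last):
  channel  units product  revenue
1     web     54  Gadget      246
2   phone     37   Gizmo      421
5   phone     69  Sensor      142
group by channel: count(units), min(revenue):
         units  revenue
channel                
phone        2      142
web          1      246
sort by revenue:
         units  revenue
channel                
phone        2      142
web          1      246
add column revenue_minus_units = t['revenue'] - t['units']:
         units  revenue  revenue_minus_units
channel                                     
phone        2      142                  140
web          1      246                  245
So iloc[1]['revenue_minus_units'] = 245.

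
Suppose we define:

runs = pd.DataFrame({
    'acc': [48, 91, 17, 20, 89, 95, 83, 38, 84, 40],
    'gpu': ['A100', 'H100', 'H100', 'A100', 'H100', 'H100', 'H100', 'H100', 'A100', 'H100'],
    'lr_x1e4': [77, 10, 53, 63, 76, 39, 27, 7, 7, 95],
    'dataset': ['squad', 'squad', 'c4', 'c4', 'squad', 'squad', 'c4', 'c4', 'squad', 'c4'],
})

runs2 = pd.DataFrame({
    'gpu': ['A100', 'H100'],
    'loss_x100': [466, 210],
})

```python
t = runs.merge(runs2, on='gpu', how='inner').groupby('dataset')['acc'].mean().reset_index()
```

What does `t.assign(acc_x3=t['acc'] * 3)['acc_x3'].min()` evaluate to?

merge on 'gpu' (how='inner') → 10 rows:
   acc   gpu  lr_x1e4 dataset  loss_x100
0   48  A100       77   squad        466
1   91  H100       10   squad        210
2   17  H100       53      c4        210
3   20  A100       63      c4        466
4   89  H100       76   squad        210
5   95  H100       39   squad        210
6   83  H100       27      c4        210
7   38  H100        7      c4        210
8   84  A100        7   squad        466
9   40  H100       95      c4        210
group by dataset, mean of acc:
dataset
c4       39.6
squad    81.4
Name: acc, dtype: float64
reset_index():
  dataset   acc
0      c4  39.6
1   squad  81.4
add column acc_x3 = t['acc'] * 3:
  dataset   acc  acc_x3
0      c4  39.6   118.8
1   squad  81.4   244.2

118.8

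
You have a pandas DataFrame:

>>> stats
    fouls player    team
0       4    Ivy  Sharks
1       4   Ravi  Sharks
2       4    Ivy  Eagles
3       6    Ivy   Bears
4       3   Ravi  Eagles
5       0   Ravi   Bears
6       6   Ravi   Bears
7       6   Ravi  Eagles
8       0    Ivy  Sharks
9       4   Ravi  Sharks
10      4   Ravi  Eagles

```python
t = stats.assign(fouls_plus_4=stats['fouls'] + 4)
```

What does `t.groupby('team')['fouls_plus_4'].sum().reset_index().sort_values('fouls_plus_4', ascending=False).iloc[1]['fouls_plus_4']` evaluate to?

add column fouls_plus_4 = stats['fouls'] + 4:
    fouls player    team  fouls_plus_4
0       4    Ivy  Sharks             8
1       4   Ravi  Sharks             8
2       4    Ivy  Eagles             8
3       6    Ivy   Bears            10
4       3   Ravi  Eagles             7
5       0   Ravi   Bears             4
6       6   Ravi   Bears            10
7       6   Ravi  Eagles            10
8       0    Ivy  Sharks             4
9       4   Ravi  Sharks             8
10      4   Ravi  Eagles             8
group by team, sum of fouls_plus_4:
team
Bears     24
Eagles    33
Sharks    28
Name: fouls_plus_4, dtype: int64
reset_index():
     team  fouls_plus_4
0   Bears            24
1  Eagles            33
2  Sharks            28
sort by fouls_plus_4 descending:
     team  fouls_plus_4
1  Eagles            33
2  Sharks            28
0   Bears            24
value at position 1, column 'fouls_plus_4' → 28

28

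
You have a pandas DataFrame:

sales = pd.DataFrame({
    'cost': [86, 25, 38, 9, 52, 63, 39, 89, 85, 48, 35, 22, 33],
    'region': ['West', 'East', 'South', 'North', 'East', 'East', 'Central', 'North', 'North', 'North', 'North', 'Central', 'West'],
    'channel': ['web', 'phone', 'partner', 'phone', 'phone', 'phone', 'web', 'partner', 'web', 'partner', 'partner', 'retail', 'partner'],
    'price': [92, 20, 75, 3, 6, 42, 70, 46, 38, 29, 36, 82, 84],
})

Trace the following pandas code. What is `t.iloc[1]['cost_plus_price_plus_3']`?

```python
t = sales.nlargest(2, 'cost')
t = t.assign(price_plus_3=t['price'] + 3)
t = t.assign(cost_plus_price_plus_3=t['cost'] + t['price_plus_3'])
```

take 2 rows with largest cost:
   cost region  channel  price
7    89  North  partner     46
0    86   West      web     92
add column price_plus_3 = t['price'] + 3:
   cost region  channel  price  price_plus_3
7    89  North  partner     46            49
0    86   West      web     92            95
add column cost_plus_price_plus_3 = t['cost'] + t['price_plus_3']:
   cost region  channel  price  price_plus_3  cost_plus_price_plus_3
7    89  North  partner     46            49                     138
0    86   West      web     92            95                     181
Taking the value at position 1, column 'cost_plus_price_plus_3' gives 181.

181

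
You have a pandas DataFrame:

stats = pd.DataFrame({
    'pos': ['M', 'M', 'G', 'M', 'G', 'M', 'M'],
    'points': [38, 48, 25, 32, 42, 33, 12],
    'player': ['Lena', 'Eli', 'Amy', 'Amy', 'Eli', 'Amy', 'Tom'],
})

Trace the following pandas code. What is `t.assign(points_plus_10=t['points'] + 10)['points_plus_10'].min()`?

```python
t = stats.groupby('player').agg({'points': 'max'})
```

22

group by player, max of points:
        points
player        
Amy         33
Eli         48
Lena        38
Tom         12
add column points_plus_10 = t['points'] + 10:
        points  points_plus_10
player                        
Amy         33              43
Eli         48              58
Lena        38              48
Tom         12              22
Finally, min of column 'points_plus_10' = 22.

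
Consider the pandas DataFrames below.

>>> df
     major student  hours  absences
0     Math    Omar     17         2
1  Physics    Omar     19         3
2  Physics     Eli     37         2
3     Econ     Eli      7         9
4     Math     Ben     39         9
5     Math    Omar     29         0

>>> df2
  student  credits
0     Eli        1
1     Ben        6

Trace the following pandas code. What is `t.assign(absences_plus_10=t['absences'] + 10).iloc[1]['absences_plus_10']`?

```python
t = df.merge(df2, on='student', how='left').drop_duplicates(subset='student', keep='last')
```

merge on 'student' (how='left') → 6 rows:
     major student  hours  absences  credits
0     Math    Omar     17         2      NaN
1  Physics    Omar     19         3      NaN
2  Physics     Eli     37         2      1.0
3     Econ     Eli      7         9      1.0
4     Math     Ben     39         9      6.0
5     Math    Omar     29         0      NaN
drop duplicate student (keep=last):
  major student  hours  absences  credits
3  Econ     Eli      7         9      1.0
4  Math     Ben     39         9      6.0
5  Math    Omar     29         0      NaN
add column absences_plus_10 = t['absences'] + 10:
  major student  hours  absences  credits  absences_plus_10
3  Econ     Eli      7         9      1.0                19
4  Math     Ben     39         9      6.0                19
5  Math    Omar     29         0      NaN                10
Then the value at position 1, column 'absences_plus_10': 19

19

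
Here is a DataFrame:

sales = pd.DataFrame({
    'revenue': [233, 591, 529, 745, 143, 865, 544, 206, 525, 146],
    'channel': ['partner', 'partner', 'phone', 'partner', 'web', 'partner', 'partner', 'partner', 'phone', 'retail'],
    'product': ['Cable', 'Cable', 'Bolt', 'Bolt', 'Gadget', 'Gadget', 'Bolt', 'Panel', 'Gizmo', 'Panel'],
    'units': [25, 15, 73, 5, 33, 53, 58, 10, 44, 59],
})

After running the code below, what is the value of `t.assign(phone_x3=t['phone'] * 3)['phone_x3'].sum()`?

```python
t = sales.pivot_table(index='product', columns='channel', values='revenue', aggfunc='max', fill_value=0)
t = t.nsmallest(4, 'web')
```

3162

pivot: rows=product, cols=channel, max(revenue):
channel  partner  phone  retail  web
product                             
Bolt         745    529       0    0
Cable        591      0       0    0
Gadget       865      0       0  143
Gizmo          0    525       0    0
Panel        206      0     146    0
take 4 rows with smallest web:
channel  partner  phone  retail  web
product                             
Bolt         745    529       0    0
Cable        591      0       0    0
Gizmo          0    525       0    0
Panel        206      0     146    0
add column phone_x3 = t['phone'] * 3:
channel  partner  phone  retail  web  phone_x3
product                                       
Bolt         745    529       0    0      1587
Cable        591      0       0    0         0
Gizmo          0    525       0    0      1575
Panel        206      0     146    0         0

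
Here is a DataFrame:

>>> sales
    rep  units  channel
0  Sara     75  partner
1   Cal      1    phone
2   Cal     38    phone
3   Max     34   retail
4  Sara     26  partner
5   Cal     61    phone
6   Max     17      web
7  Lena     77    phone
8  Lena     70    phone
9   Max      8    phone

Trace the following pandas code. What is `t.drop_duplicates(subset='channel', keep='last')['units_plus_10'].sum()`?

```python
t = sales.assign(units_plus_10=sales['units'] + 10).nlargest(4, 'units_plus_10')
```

add column units_plus_10 = sales['units'] + 10:
    rep  units  channel  units_plus_10
0  Sara     75  partner             85
1   Cal      1    phone             11
2   Cal     38    phone             48
3   Max     34   retail             44
4  Sara     26  partner             36
5   Cal     61    phone             71
6   Max     17      web             27
7  Lena     77    phone             87
8  Lena     70    phone             80
9   Max      8    phone             18
take 4 rows with largest units_plus_10:
    rep  units  channel  units_plus_10
7  Lena     77    phone             87
0  Sara     75  partner             85
8  Lena     70    phone             80
5   Cal     61    phone             71
drop duplicate channel (keep=last):
    rep  units  channel  units_plus_10
0  Sara     75  partner             85
5   Cal     61    phone             71

156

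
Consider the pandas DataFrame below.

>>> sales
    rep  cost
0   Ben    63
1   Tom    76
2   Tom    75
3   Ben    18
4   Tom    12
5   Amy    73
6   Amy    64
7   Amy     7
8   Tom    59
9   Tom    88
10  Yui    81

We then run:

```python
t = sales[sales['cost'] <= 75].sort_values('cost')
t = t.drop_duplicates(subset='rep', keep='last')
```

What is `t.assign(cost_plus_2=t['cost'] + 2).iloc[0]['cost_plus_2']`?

65

filter rows where cost <= 75:
   rep  cost
0  Ben    63
2  Tom    75
3  Ben    18
4  Tom    12
5  Amy    73
6  Amy    64
7  Amy     7
8  Tom    59
sort by cost:
   rep  cost
7  Amy     7
4  Tom    12
3  Ben    18
8  Tom    59
0  Ben    63
6  Amy    64
5  Amy    73
2  Tom    75
drop duplicate rep (keep=last):
   rep  cost
0  Ben    63
5  Amy    73
2  Tom    75
add column cost_plus_2 = t['cost'] + 2:
   rep  cost  cost_plus_2
0  Ben    63           65
5  Amy    73           75
2  Tom    75           77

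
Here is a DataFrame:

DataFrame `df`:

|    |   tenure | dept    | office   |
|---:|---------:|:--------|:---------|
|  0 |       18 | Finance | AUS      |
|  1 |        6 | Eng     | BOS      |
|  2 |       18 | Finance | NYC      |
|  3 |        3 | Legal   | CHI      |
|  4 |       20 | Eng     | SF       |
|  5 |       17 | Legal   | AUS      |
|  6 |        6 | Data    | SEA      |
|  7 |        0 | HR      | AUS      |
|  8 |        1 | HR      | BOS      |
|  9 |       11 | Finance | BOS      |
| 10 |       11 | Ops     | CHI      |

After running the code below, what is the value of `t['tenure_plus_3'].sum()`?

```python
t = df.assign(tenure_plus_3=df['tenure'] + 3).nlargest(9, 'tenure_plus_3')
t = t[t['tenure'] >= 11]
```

add column tenure_plus_3 = df['tenure'] + 3:
    tenure     dept office  tenure_plus_3
0       18  Finance    AUS             21
1        6      Eng    BOS              9
2       18  Finance    NYC             21
3        3    Legal    CHI              6
4       20      Eng     SF             23
5       17    Legal    AUS             20
6        6     Data    SEA              9
7        0       HR    AUS              3
8        1       HR    BOS              4
9       11  Finance    BOS             14
10      11      Ops    CHI             14
take 9 rows with largest tenure_plus_3:
    tenure     dept office  tenure_plus_3
4       20      Eng     SF             23
0       18  Finance    AUS             21
2       18  Finance    NYC             21
5       17    Legal    AUS             20
9       11  Finance    BOS             14
10      11      Ops    CHI             14
1        6      Eng    BOS              9
6        6     Data    SEA              9
3        3    Legal    CHI              6
filter rows where tenure >= 11:
    tenure     dept office  tenure_plus_3
4       20      Eng     SF             23
0       18  Finance    AUS             21
2       18  Finance    NYC             21
5       17    Legal    AUS             20
9       11  Finance    BOS             14
10      11      Ops    CHI             14

113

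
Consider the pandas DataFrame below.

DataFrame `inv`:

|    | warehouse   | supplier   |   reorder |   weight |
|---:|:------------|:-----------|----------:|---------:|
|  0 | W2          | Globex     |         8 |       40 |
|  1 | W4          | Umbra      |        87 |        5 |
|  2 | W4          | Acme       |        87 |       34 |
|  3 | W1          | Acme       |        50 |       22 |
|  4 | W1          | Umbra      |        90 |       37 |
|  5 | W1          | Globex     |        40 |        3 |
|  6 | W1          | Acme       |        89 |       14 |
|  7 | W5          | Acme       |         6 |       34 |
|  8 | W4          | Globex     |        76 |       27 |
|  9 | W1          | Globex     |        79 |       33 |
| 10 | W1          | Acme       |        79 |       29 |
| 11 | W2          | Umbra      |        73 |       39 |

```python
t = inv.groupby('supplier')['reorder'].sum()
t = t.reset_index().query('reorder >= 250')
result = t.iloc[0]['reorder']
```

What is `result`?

311

group by supplier, sum of reorder:
supplier
Acme      311
Globex    203
Umbra     250
Name: reorder, dtype: int64
reset_index():
  supplier  reorder
0     Acme      311
1   Globex      203
2    Umbra      250
filter rows where reorder >= 250:
  supplier  reorder
0     Acme      311
2    Umbra      250
Finally, value at position 0, column 'reorder' = 311.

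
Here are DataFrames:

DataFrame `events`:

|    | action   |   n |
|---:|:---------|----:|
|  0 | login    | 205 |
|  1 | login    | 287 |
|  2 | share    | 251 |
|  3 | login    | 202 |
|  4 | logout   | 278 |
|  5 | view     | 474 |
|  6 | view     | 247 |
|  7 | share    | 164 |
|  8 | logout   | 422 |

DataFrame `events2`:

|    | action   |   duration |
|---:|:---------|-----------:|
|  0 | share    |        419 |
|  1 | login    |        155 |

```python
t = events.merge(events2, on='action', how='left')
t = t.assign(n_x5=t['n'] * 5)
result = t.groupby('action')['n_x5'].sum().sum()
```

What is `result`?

merge on 'action' (how='left') → 9 rows:
   action    n  duration
0   login  205     155.0
1   login  287     155.0
2   share  251     419.0
3   login  202     155.0
4  logout  278       NaN
5    view  474       NaN
6    view  247       NaN
7   share  164     419.0
8  logout  422       NaN
add column n_x5 = t['n'] * 5:
   action    n  duration  n_x5
0   login  205     155.0  1025
1   login  287     155.0  1435
2   share  251     419.0  1255
3   login  202     155.0  1010
4  logout  278       NaN  1390
5    view  474       NaN  2370
6    view  247       NaN  1235
7   share  164     419.0   820
8  logout  422       NaN  2110
group by action, sum of n_x5:
action
login     3470
logout    3500
share     2075
view      3605
Name: n_x5, dtype: int64
Hence 12650.

12650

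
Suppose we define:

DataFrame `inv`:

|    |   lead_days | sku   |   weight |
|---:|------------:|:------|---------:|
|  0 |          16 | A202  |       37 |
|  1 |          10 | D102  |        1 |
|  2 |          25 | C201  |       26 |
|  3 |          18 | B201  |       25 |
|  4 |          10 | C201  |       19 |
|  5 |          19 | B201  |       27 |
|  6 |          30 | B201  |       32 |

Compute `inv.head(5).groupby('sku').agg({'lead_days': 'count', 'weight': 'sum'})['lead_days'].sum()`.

5

take first 5 rows:
   lead_days   sku  weight
0         16  A202      37
1         10  D102       1
2         25  C201      26
3         18  B201      25
4         10  C201      19
group by sku: count(lead_days), sum(weight):
      lead_days  weight
sku                    
A202          1      37
B201          1      25
C201          2      45
D102          1       1
Reading off the sum of column 'lead_days', we get 5.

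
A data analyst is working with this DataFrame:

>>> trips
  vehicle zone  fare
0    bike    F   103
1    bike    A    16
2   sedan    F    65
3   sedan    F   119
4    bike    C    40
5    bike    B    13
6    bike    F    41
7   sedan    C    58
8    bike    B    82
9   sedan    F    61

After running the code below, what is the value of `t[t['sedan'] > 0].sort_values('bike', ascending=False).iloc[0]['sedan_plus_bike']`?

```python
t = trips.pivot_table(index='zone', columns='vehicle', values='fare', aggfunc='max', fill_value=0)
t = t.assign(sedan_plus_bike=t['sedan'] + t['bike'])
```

222

pivot: rows=zone, cols=vehicle, max(fare):
vehicle  bike  sedan
zone                
A          16      0
B          82      0
C          40     58
F         103    119
add column sedan_plus_bike = t['sedan'] + t['bike']:
vehicle  bike  sedan  sedan_plus_bike
zone                                 
A          16      0               16
B          82      0               82
C          40     58               98
F         103    119              222
filter rows where sedan > 0:
vehicle  bike  sedan  sedan_plus_bike
zone                                 
C          40     58               98
F         103    119              222
sort by bike descending:
vehicle  bike  sedan  sedan_plus_bike
zone                                 
F         103    119              222
C          40     58               98
Reading off the value at position 0, column 'sedan_plus_bike', we get 222.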